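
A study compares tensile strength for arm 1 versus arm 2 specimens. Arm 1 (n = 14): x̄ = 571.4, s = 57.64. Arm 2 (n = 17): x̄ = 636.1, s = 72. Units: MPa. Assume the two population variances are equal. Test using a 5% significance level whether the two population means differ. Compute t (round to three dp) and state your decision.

Let group 1 = arm 1, group 2 = arm 2. H0: μ_1 = μ_2; H1: μ_1 ≠ μ_2 (two-sample pooled-variance t-test, two-sided).
s_p² = [(14−1)·57.64² + (17−1)·72²]/(14+17−2) = 4349.48
t = (571.4 − 636.1)/√[4349.48·(1/14 + 1/17)] = -2.718
df = n₁ + n₂ − 2 = 29
Two-sided p-value ≈ 0.0110
Since p ≈ 0.0110 < α = 0.05, reject H0; the evidence is statistically significant.

t = -2.718; reject H0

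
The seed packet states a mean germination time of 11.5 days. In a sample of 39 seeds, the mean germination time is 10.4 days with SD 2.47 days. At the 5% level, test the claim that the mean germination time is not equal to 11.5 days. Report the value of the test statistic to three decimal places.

H0: μ = 11.5; H1: μ ≠ 11.5 (one-sample t-test, two-sided).
t = (x̄ − μ₀)/(s/√n) = (10.4 − 11.5)/(2.47/√39) = -2.781
df = n − 1 = 38
Two-sided p-value ≈ 0.0084
Since p ≈ 0.0084 < α = 0.05, reject H0; the data support H1.

-2.781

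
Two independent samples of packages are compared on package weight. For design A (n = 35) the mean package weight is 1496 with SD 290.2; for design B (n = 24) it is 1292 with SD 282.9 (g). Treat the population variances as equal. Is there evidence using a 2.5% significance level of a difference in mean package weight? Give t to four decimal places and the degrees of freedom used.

Let group 1 = design A, group 2 = design B. H0: μ_1 = μ_2; H1: μ_1 ≠ μ_2 (two-sample pooled-variance t-test, two-sided).
s_p² = [(35−1)·290.2² + (24−1)·282.9²]/(35+24−2) = 82527.9
t = (1496 − 1292)/√[82527.9·(1/35 + 1/24)] = 2.6794
df = n₁ + n₂ − 2 = 57
Two-sided p-value ≈ 0.010
Since p ≈ 0.010 < α = 0.025, reject H0; the evidence is statistically significant.

t = 2.6794, df = 57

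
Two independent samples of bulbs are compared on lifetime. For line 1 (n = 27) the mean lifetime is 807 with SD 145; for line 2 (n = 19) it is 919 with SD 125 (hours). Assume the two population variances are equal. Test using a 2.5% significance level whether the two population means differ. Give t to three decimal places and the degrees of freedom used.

Let group 1 = line 1, group 2 = line 2. H0: μ_1 = μ_2; H1: μ_1 ≠ μ_2 (two-sample pooled-variance t-test, two-sided).
s_p² = [(27−1)·145² + (19−1)·125²]/(27+19−2) = 18815.9
t = (807 − 919)/√[18815.9·(1/27 + 1/19)] = -2.727
df = n₁ + n₂ − 2 = 44
Two-sided p-value ≈ 0.009
Since p ≈ 0.009 < α = 0.025, reject H0; the evidence is statistically significant.

t = -2.727, df = 44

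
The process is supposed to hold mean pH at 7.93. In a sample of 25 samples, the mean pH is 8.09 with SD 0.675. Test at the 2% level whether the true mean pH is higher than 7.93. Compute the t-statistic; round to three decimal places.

H0: μ = 7.93; H1: μ > 7.93 (one-sample t-test, right-tailed).
t = (x̄ − μ₀)/(s/√n) = (8.09 − 7.93)/(0.675/√25) = 1.185
df = n − 1 = 24
p-value = P(T ≥ 1.185) ≈ 0.1238
Since p ≈ 0.1238 > α = 0.02, fail to reject H0; the data do not provide sufficient evidence against H0.

1.185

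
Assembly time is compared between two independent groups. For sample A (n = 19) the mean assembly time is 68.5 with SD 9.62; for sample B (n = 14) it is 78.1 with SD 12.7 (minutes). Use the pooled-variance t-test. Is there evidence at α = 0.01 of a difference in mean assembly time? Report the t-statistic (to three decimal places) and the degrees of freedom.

Let group 1 = sample A, group 2 = sample B. H0: μ_1 = μ_2; H1: μ_1 ≠ μ_2 (two-sample pooled-variance t-test, two-sided).
s_p² = [(19−1)·9.62² + (14−1)·12.7²]/(19+14−2) = 121.373
t = (68.5 − 78.1)/√[121.373·(1/19 + 1/14)] = -2.474
df = n₁ + n₂ − 2 = 31
Two-sided p-value ≈ 0.019
Since p ≈ 0.019 > α = 0.01, fail to reject H0; the evidence is not statistically significant.

t = -2.474, df = 31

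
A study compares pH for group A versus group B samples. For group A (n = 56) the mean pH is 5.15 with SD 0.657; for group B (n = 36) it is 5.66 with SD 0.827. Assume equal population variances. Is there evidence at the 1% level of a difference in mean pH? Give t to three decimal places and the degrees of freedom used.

t = -3.280, df = 90

Let group 1 = group A, group 2 = group B. H0: μ_1 = μ_2; H1: μ_1 ≠ μ_2 (two-sample pooled-variance t-test, two-sided).
s_p² = [(56−1)·0.657² + (36−1)·0.827²]/(56+36−2) = 0.529758
t = (5.15 − 5.66)/√[0.529758·(1/56 + 1/36)] = -3.280
df = n₁ + n₂ − 2 = 90
Two-sided p-value ≈ 0.001
Since p ≈ 0.001 < α = 0.01, reject H0; the evidence is statistically significant.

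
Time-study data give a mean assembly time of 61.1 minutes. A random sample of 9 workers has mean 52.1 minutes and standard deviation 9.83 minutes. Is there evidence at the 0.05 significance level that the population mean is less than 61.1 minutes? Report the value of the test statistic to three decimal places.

-2.747

H0: μ = 61.1; H1: μ < 61.1 (one-sample t-test, left-tailed).
t = (x̄ − μ₀)/(s/√n) = (52.1 − 61.1)/(9.83/√9) = -2.747
df = n − 1 = 8
p-value = P(T ≤ -2.747) ≈ 0.013
Since p ≈ 0.013 < α = 0.05, reject H0; the data support H1.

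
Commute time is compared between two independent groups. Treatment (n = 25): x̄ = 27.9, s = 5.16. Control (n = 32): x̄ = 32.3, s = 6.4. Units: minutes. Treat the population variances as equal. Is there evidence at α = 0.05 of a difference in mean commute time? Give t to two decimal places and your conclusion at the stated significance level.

Let group 1 = treatment, group 2 = control. H0: μ_1 = μ_2; H1: μ_1 ≠ μ_2 (two-sample pooled-variance t-test, two-sided).
s_p² = [(25−1)·5.16² + (32−1)·6.4²]/(25+32−2) = 34.705
t = (27.9 − 32.3)/√[34.705·(1/25 + 1/32)] = -2.80
df = n₁ + n₂ − 2 = 55
Two-sided p-value ≈ 0.0071
Since p ≈ 0.0071 < α = 0.05, reject H0; the data support H1.

t = -2.80; reject H0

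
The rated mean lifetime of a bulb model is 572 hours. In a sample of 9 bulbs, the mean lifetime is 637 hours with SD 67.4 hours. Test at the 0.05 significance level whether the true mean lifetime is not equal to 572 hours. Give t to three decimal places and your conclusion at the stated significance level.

H0: μ = 572; H1: μ ≠ 572 (one-sample t-test, two-sided).
t = (x̄ − μ₀)/(s/√n) = (637 − 572)/(67.4/√9) = 2.893
df = n − 1 = 8
Two-sided p-value ≈ 0.020
Since p ≈ 0.020 < α = 0.05, reject H0; the evidence is statistically significant.

t = 2.893; reject H0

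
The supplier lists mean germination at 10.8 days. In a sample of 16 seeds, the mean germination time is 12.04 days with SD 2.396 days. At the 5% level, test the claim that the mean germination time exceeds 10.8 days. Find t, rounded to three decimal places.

2.070

H0: μ = 10.8; H1: μ > 10.8 (one-sample t-test, right-tailed).
t = (x̄ − μ₀)/(s/√n) = (12.04 − 10.8)/(2.396/√16) = 2.070
df = n − 1 = 15
p-value = P(T ≥ 2.070) ≈ 0.028
Since p ≈ 0.028 < α = 0.05, reject H0; the evidence is statistically significant.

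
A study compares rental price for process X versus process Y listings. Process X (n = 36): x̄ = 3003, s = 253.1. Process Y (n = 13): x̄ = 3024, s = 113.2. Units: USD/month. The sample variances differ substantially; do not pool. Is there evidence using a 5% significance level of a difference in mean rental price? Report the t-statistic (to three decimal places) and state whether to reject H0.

Let group 1 = process X, group 2 = process Y. H0: μ_1 = μ_2; H1: μ_1 ≠ μ_2 (Welch's two-sample t-test, two-sided).
t = (x̄_1 − x̄_2)/√(s_1²/n_1 + s_2²/n_2) = (3003 − 3024)/√(253.1²/36 + 113.2²/13) = -0.399
Welch–Satterthwaite df ≈ 44.60
Two-sided p-value ≈ 0.6915
Since p ≈ 0.6915 > α = 0.05, fail to reject H0; the data do not provide sufficient evidence against H0.

t = -0.399; fail to reject H0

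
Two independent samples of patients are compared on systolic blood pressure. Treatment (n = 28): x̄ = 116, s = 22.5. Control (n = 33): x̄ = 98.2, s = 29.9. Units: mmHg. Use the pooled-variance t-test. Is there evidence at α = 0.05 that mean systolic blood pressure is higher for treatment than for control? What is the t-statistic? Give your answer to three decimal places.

2.588

Let group 1 = treatment, group 2 = control. H0: μ_1 = μ_2; H1: μ_1 > μ_2 (two-sample pooled-variance t-test, right-tailed).
s_p² = [(28−1)·22.5² + (33−1)·29.9²]/(28+33−2) = 716.561
t = (116 − 98.2)/√[716.561·(1/28 + 1/33)] = 2.588
df = n₁ + n₂ − 2 = 59
p-value = P(T ≥ 2.588) ≈ 0.0061
Since p ≈ 0.0061 < α = 0.05, reject H0; the data support H1.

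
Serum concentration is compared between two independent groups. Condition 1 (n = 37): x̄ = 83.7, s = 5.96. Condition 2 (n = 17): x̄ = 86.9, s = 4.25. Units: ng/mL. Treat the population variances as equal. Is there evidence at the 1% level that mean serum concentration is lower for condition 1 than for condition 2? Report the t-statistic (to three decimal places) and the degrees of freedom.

t = -1.989, df = 52

Let group 1 = condition 1, group 2 = condition 2. H0: μ_1 = μ_2; H1: μ_1 < μ_2 (two-sample pooled-variance t-test, left-tailed).
s_p² = [(37−1)·5.96² + (17−1)·4.25²]/(37+17−2) = 30.1496
t = (83.7 − 86.9)/√[30.1496·(1/37 + 1/17)] = -1.989
df = n₁ + n₂ − 2 = 52
p-value = P(T ≤ -1.989) ≈ 0.0260
Since p ≈ 0.0260 > α = 0.01, fail to reject H0; the data do not provide sufficient evidence against H0.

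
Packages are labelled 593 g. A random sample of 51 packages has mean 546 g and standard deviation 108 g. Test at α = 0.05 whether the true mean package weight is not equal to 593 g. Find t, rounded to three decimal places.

H0: μ = 593; H1: μ ≠ 593 (one-sample t-test, two-sided).
t = (x̄ − μ₀)/(s/√n) = (546 − 593)/(108/√51) = -3.108
df = n − 1 = 50
Two-sided p-value ≈ 0.003
Since p ≈ 0.003 < α = 0.05, reject H0; the data support H1.

-3.108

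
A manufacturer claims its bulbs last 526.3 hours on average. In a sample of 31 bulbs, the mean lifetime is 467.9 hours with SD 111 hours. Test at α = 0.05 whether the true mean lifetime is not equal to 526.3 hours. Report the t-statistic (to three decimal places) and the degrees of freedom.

H0: μ = 526.3; H1: μ ≠ 526.3 (one-sample t-test, two-sided).
t = (x̄ − μ₀)/(s/√n) = (467.9 − 526.3)/(111/√31) = -2.929
df = n − 1 = 30
Two-sided p-value ≈ 0.006
Since p ≈ 0.006 < α = 0.05, reject H0; the evidence is statistically significant.

t = -2.929, df = 30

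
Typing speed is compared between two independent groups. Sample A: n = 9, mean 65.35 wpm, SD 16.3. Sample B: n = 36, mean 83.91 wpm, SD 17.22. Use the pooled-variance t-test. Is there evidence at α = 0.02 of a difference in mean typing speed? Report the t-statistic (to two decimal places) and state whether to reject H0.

t = -2.92; reject H0

Let group 1 = sample A, group 2 = sample B. H0: μ_1 = μ_2; H1: μ_1 ≠ μ_2 (two-sample pooled-variance t-test, two-sided).
s_p² = [(9−1)·16.3² + (36−1)·17.22²]/(9+36−2) = 290.791
t = (65.35 − 83.91)/√[290.791·(1/9 + 1/36)] = -2.92
df = n₁ + n₂ − 2 = 43
Two-sided p-value ≈ 0.0055
Since p ≈ 0.0055 < α = 0.02, reject H0; the data support H1.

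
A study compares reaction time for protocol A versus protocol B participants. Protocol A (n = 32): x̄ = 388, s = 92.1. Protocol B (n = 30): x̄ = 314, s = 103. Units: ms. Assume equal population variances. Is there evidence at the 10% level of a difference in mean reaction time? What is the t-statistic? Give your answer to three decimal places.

2.986

Let group 1 = protocol A, group 2 = protocol B. H0: μ_1 = μ_2; H1: μ_1 ≠ μ_2 (two-sample pooled-variance t-test, two-sided).
s_p² = [(32−1)·92.1² + (30−1)·103²]/(32+30−2) = 9510.26
t = (388 − 314)/√[9510.26·(1/32 + 1/30)] = 2.986
df = n₁ + n₂ − 2 = 60
Two-sided p-value ≈ 0.0041
Since p ≈ 0.0041 < α = 0.1, reject H0; the data support H1.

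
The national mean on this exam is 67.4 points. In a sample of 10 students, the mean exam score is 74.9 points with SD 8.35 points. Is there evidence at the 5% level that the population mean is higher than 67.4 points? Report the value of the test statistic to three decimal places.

H0: μ = 67.4; H1: μ > 67.4 (one-sample t-test, right-tailed).
t = (x̄ − μ₀)/(s/√n) = (74.9 − 67.4)/(8.35/√10) = 2.840
df = n − 1 = 9
p-value = P(T ≥ 2.840) ≈ 0.010
Since p ≈ 0.010 < α = 0.05, reject H0; the data support H1.

2.840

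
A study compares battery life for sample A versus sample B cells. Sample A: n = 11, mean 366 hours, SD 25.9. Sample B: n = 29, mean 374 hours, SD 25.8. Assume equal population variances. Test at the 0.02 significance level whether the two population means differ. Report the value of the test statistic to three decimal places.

Let group 1 = sample A, group 2 = sample B. H0: μ_1 = μ_2; H1: μ_1 ≠ μ_2 (two-sample pooled-variance t-test, two-sided).
s_p² = [(11−1)·25.9² + (29−1)·25.8²]/(11+29−2) = 667.001
t = (366 − 374)/√[667.001·(1/11 + 1/29)] = -0.875
df = n₁ + n₂ − 2 = 38
Two-sided p-value ≈ 0.3872
Since p ≈ 0.3872 > α = 0.02, fail to reject H0; the data do not provide sufficient evidence against H0.

-0.875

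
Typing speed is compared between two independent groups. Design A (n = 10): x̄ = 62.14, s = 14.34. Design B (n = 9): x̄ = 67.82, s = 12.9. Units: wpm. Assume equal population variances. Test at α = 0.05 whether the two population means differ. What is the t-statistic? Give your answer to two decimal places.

Let group 1 = design A, group 2 = design B. H0: μ_1 = μ_2; H1: μ_1 ≠ μ_2 (two-sample pooled-variance t-test, two-sided).
s_p² = [(10−1)·14.34² + (9−1)·12.9²]/(10+9−2) = 187.176
t = (62.14 − 67.82)/√[187.176·(1/10 + 1/9)] = -0.90
df = n₁ + n₂ − 2 = 17
Two-sided p-value ≈ 0.379
Since p ≈ 0.379 > α = 0.05, fail to reject H0; the evidence is not statistically significant.

-0.90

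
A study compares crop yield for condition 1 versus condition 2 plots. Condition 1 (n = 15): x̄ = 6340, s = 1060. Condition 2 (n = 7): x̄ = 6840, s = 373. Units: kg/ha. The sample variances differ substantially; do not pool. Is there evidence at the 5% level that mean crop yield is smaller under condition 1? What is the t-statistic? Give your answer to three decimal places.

-1.624

Let group 1 = condition 1, group 2 = condition 2. H0: μ_1 = μ_2; H1: μ_1 < μ_2 (Welch's two-sample t-test, left-tailed).
t = (x̄_1 − x̄_2)/√(s_1²/n_1 + s_2²/n_2) = (6340 − 6840)/√(1060²/15 + 373²/7) = -1.624
Welch–Satterthwaite df ≈ 19.25
p-value = P(T ≤ -1.624) ≈ 0.060
Since p ≈ 0.060 > α = 0.05, fail to reject H0; the evidence is not statistically significant.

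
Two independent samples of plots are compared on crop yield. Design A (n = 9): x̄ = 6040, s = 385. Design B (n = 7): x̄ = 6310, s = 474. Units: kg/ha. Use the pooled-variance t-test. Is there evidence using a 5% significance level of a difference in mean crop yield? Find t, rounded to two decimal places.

-1.26

Let group 1 = design A, group 2 = design B. H0: μ_1 = μ_2; H1: μ_1 ≠ μ_2 (two-sample pooled-variance t-test, two-sided).
s_p² = [(9−1)·385² + (7−1)·474²]/(9+7−2) = 180990
t = (6040 − 6310)/√[180990·(1/9 + 1/7)] = -1.26
df = n₁ + n₂ − 2 = 14
Two-sided p-value ≈ 0.2285
Since p ≈ 0.2285 > α = 0.05, fail to reject H0; the data do not provide sufficient evidence against H0.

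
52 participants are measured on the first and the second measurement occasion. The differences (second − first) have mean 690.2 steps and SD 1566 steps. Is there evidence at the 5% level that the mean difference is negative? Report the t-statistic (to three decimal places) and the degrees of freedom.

t = 3.178, df = 51

H0: μ_d = 0; H1: μ_d < 0 (paired t-test on the differences, left-tailed).
t = d̄/(s_d/√n) = 690.2/(1566/√52) = 3.178
df = n − 1 = 51
p-value = P(T ≤ 3.178) ≈ 0.999
Since p ≈ 0.999 > α = 0.05, fail to reject H0; the evidence is not statistically significant.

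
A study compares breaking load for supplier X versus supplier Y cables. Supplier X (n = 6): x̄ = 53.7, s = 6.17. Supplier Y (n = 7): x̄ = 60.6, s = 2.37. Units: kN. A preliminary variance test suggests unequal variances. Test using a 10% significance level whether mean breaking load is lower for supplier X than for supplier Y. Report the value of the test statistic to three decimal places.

Let group 1 = supplier X, group 2 = supplier Y. H0: μ_1 = μ_2; H1: μ_1 < μ_2 (Welch's two-sample t-test, left-tailed).
t = (x̄_1 − x̄_2)/√(s_1²/n_1 + s_2²/n_2) = (53.7 − 60.6)/√(6.17²/6 + 2.37²/7) = -2.581
Welch–Satterthwaite df ≈ 6.26
p-value = P(T ≤ -2.581) ≈ 0.0201
Since p ≈ 0.0201 < α = 0.1, reject H0; the evidence is statistically significant.

-2.581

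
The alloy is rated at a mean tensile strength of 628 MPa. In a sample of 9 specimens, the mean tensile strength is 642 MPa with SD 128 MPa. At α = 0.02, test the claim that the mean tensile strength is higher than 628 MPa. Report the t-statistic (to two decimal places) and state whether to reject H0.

H0: μ = 628; H1: μ > 628 (one-sample t-test, right-tailed).
t = (x̄ − μ₀)/(s/√n) = (642 − 628)/(128/√9) = 0.33
df = n − 1 = 8
p-value = P(T ≥ 0.33) ≈ 0.376
Since p ≈ 0.376 > α = 0.02, fail to reject H0; the data do not provide sufficient evidence against H0.

t = 0.33; fail to reject H0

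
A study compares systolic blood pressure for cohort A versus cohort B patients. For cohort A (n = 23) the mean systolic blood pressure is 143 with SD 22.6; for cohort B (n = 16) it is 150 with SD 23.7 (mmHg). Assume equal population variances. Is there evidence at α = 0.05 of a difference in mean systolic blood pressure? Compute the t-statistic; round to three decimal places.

Let group 1 = cohort A, group 2 = cohort B. H0: μ_1 = μ_2; H1: μ_1 ≠ μ_2 (two-sample pooled-variance t-test, two-sided).
s_p² = [(23−1)·22.6² + (16−1)·23.7²]/(23+16−2) = 531.407
t = (143 − 150)/√[531.407·(1/23 + 1/16)] = -0.933
df = n₁ + n₂ − 2 = 37
Two-sided p-value ≈ 0.357
Since p ≈ 0.357 > α = 0.05, fail to reject H0; the evidence is not statistically significant.

-0.933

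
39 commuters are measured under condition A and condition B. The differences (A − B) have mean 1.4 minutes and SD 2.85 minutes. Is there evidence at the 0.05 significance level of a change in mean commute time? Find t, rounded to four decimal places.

3.0677

H0: μ_d = 0; H1: μ_d ≠ 0 (paired t-test on the differences, two-sided).
t = d̄/(s_d/√n) = 1.4/(2.85/√39) = 3.0677
df = n − 1 = 38
Two-sided p-value ≈ 0.004
Since p ≈ 0.004 < α = 0.05, reject H0; the evidence is statistically significant.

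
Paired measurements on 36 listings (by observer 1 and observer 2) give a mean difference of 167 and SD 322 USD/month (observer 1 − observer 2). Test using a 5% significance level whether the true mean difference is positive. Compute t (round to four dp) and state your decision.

H0: μ_d = 0; H1: μ_d > 0 (paired t-test on the differences, right-tailed).
t = d̄/(s_d/√n) = 167/(322/√36) = 3.1118
df = n − 1 = 35
p-value = P(T ≥ 3.1118) ≈ 0.002
Since p ≈ 0.002 < α = 0.05, reject H0; the evidence is statistically significant.

t = 3.1118; reject H0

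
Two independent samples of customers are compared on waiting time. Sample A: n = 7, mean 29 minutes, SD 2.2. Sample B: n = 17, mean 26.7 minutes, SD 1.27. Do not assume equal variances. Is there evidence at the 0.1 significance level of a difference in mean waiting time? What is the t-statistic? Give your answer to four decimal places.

Let group 1 = sample A, group 2 = sample B. H0: μ_1 = μ_2; H1: μ_1 ≠ μ_2 (Welch's two-sample t-test, two-sided).
t = (x̄_1 − x̄_2)/√(s_1²/n_1 + s_2²/n_2) = (29 − 26.7)/√(2.2²/7 + 1.27²/17) = 2.5938
Welch–Satterthwaite df ≈ 7.71
Two-sided p-value ≈ 0.0329
Since p ≈ 0.0329 < α = 0.1, reject H0; the evidence is statistically significant.

2.5938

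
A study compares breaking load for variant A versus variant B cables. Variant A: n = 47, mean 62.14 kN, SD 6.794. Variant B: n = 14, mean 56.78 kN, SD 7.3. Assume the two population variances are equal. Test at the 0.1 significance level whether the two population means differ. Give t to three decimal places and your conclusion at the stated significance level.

t = 2.548; reject H0

Let group 1 = variant A, group 2 = variant B. H0: μ_1 = μ_2; H1: μ_1 ≠ μ_2 (two-sample pooled-variance t-test, two-sided).
s_p² = [(47−1)·6.794² + (14−1)·7.3²]/(47+14−2) = 47.7298
t = (62.14 − 56.78)/√[47.7298·(1/47 + 1/14)] = 2.548
df = n₁ + n₂ − 2 = 59
Two-sided p-value ≈ 0.0135
Since p ≈ 0.0135 < α = 0.1, reject H0; the data support H1.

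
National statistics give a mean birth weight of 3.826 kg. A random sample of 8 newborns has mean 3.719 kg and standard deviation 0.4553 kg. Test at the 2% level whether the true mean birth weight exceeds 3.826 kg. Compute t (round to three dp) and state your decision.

H0: μ = 3.826; H1: μ > 3.826 (one-sample t-test, right-tailed).
t = (x̄ − μ₀)/(s/√n) = (3.719 − 3.826)/(0.4553/√8) = -0.665
df = n − 1 = 7
p-value = P(T ≥ -0.665) ≈ 0.736
Since p ≈ 0.736 > α = 0.02, fail to reject H0; the evidence is not statistically significant.

t = -0.665; fail to reject H0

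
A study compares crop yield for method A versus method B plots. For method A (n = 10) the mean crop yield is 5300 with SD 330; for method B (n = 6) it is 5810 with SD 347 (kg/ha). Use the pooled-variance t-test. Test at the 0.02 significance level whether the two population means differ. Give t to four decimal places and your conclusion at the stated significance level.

Let group 1 = method A, group 2 = method B. H0: μ_1 = μ_2; H1: μ_1 ≠ μ_2 (two-sample pooled-variance t-test, two-sided).
s_p² = [(10−1)·330² + (6−1)·347²]/(10+6−2) = 113010
t = (5300 − 5810)/√[113010·(1/10 + 1/6)] = -2.9378
df = n₁ + n₂ − 2 = 14
Two-sided p-value ≈ 0.011
Since p ≈ 0.011 < α = 0.02, reject H0; the data support H1.

t = -2.9378; reject H0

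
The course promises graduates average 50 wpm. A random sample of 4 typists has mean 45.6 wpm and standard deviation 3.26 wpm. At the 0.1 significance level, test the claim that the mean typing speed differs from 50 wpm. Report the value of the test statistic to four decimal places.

H0: μ = 50; H1: μ ≠ 50 (one-sample t-test, two-sided).
t = (x̄ − μ₀)/(s/√n) = (45.6 − 50)/(3.26/√4) = -2.6994
df = n − 1 = 3
Two-sided p-value ≈ 0.074
Since p ≈ 0.074 < α = 0.1, reject H0; the evidence is statistically significant.

-2.6994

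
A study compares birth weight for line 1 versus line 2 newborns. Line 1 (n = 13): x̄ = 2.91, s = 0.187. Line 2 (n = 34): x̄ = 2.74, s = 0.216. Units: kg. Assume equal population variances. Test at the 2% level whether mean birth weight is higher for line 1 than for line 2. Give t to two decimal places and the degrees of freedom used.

Let group 1 = line 1, group 2 = line 2. H0: μ_1 = μ_2; H1: μ_1 > μ_2 (two-sample pooled-variance t-test, right-tailed).
s_p² = [(13−1)·0.187² + (34−1)·0.216²]/(13+34−2) = 0.0435395
t = (2.91 − 2.74)/√[0.0435395·(1/13 + 1/34)] = 2.50
df = n₁ + n₂ − 2 = 45
p-value = P(T ≥ 2.50) ≈ 0.008
Since p ≈ 0.008 < α = 0.02, reject H0; the evidence is statistically significant.

t = 2.50, df = 45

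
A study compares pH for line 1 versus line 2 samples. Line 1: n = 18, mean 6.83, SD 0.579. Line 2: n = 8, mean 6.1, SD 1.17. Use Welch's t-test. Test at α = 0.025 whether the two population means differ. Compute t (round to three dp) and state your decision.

Let group 1 = line 1, group 2 = line 2. H0: μ_1 = μ_2; H1: μ_1 ≠ μ_2 (Welch's two-sample t-test, two-sided).
t = (x̄_1 − x̄_2)/√(s_1²/n_1 + s_2²/n_2) = (6.83 − 6.1)/√(0.579²/18 + 1.17²/8) = 1.676
Welch–Satterthwaite df ≈ 8.56
Two-sided p-value ≈ 0.130
Since p ≈ 0.130 > α = 0.025, fail to reject H0; the data do not provide sufficient evidence against H0.

t = 1.676; fail to reject H0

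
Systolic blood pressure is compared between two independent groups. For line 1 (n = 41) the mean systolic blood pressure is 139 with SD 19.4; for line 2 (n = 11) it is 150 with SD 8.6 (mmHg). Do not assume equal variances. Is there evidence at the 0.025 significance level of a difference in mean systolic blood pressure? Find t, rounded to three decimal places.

-2.758

Let group 1 = line 1, group 2 = line 2. H0: μ_1 = μ_2; H1: μ_1 ≠ μ_2 (Welch's two-sample t-test, two-sided).
t = (x̄_1 − x̄_2)/√(s_1²/n_1 + s_2²/n_2) = (139 − 150)/√(19.4²/41 + 8.6²/11) = -2.758
Welch–Satterthwaite df ≈ 38.16
Two-sided p-value ≈ 0.009
Since p ≈ 0.009 < α = 0.025, reject H0; the data support H1.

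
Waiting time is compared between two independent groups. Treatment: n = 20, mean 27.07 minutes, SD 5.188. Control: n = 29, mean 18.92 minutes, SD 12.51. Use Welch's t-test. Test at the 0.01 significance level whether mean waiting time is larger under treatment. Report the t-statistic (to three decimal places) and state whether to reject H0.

Let group 1 = treatment, group 2 = control. H0: μ_1 = μ_2; H1: μ_1 > μ_2 (Welch's two-sample t-test, right-tailed).
t = (x̄_1 − x̄_2)/√(s_1²/n_1 + s_2²/n_2) = (27.07 − 18.92)/√(5.188²/20 + 12.51²/29) = 3.139
Welch–Satterthwaite df ≈ 40.04
p-value = P(T ≥ 3.139) ≈ 0.0016
Since p ≈ 0.0016 < α = 0.01, reject H0; the evidence is statistically significant.

t = 3.139; reject H0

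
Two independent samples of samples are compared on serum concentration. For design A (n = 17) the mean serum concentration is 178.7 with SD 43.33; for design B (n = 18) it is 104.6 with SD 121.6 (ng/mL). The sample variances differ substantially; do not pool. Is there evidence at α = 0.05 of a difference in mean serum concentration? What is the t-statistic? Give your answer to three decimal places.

2.427

Let group 1 = design A, group 2 = design B. H0: μ_1 = μ_2; H1: μ_1 ≠ μ_2 (Welch's two-sample t-test, two-sided).
t = (x̄_1 − x̄_2)/√(s_1²/n_1 + s_2²/n_2) = (178.7 − 104.6)/√(43.33²/17 + 121.6²/18) = 2.427
Welch–Satterthwaite df ≈ 21.47
Two-sided p-value ≈ 0.024
Since p ≈ 0.024 < α = 0.05, reject H0; the evidence is statistically significant.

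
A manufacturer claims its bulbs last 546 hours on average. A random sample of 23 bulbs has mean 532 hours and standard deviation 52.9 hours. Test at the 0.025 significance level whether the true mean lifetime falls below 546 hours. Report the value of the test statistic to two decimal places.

-1.27

H0: μ = 546; H1: μ < 546 (one-sample t-test, left-tailed).
t = (x̄ − μ₀)/(s/√n) = (532 − 546)/(52.9/√23) = -1.27
df = n − 1 = 22
p-value = P(T ≤ -1.27) ≈ 0.109
Since p ≈ 0.109 > α = 0.025, fail to reject H0; the evidence is not statistically significant.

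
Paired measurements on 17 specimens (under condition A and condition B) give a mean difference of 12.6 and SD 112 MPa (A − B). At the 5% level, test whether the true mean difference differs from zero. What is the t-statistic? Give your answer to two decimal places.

H0: μ_d = 0; H1: μ_d ≠ 0 (paired t-test on the differences, two-sided).
t = d̄/(s_d/√n) = 12.6/(112/√17) = 0.46
df = n − 1 = 16
Two-sided p-value ≈ 0.649
Since p ≈ 0.649 > α = 0.05, fail to reject H0; the evidence is not statistically significant.

0.46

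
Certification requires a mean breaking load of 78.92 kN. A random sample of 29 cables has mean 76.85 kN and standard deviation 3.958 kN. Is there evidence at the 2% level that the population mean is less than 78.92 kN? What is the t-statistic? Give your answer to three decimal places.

-2.816

H0: μ = 78.92; H1: μ < 78.92 (one-sample t-test, left-tailed).
t = (x̄ − μ₀)/(s/√n) = (76.85 − 78.92)/(3.958/√29) = -2.816
df = n − 1 = 28
p-value = P(T ≤ -2.816) ≈ 0.004
Since p ≈ 0.004 < α = 0.02, reject H0; the data support H1.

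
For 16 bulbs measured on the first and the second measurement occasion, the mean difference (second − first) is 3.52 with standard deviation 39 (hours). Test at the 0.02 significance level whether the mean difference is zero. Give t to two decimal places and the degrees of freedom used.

t = 0.36, df = 15

H0: μ_d = 0; H1: μ_d ≠ 0 (paired t-test on the differences, two-sided).
t = d̄/(s_d/√n) = 3.52/(39/√16) = 0.36
df = n − 1 = 15
Two-sided p-value ≈ 0.7231
Since p ≈ 0.7231 > α = 0.02, fail to reject H0; the evidence is not statistically significant.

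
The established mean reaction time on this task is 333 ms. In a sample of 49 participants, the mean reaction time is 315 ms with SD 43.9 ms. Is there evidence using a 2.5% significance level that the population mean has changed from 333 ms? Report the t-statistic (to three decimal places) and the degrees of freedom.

t = -2.870, df = 48

H0: μ = 333; H1: μ ≠ 333 (one-sample t-test, two-sided).
t = (x̄ − μ₀)/(s/√n) = (315 − 333)/(43.9/√49) = -2.870
df = n − 1 = 48
Two-sided p-value ≈ 0.0061
Since p ≈ 0.0061 < α = 0.025, reject H0; the data support H1.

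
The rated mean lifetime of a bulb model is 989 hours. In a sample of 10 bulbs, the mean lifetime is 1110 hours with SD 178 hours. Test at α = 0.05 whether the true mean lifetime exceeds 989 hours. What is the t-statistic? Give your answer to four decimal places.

2.1496

H0: μ = 989; H1: μ > 989 (one-sample t-test, right-tailed).
t = (x̄ − μ₀)/(s/√n) = (1110 − 989)/(178/√10) = 2.1496
df = n − 1 = 9
p-value = P(T ≥ 2.1496) ≈ 0.030
Since p ≈ 0.030 < α = 0.05, reject H0; the data support H1.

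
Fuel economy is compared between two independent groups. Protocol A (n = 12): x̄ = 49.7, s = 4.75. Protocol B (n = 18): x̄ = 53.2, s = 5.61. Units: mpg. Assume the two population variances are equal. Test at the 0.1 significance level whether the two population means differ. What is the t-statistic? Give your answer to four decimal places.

Let group 1 = protocol A, group 2 = protocol B. H0: μ_1 = μ_2; H1: μ_1 ≠ μ_2 (two-sample pooled-variance t-test, two-sided).
s_p² = [(12−1)·4.75² + (18−1)·5.61²]/(12+18−2) = 27.9719
t = (49.7 − 53.2)/√[27.9719·(1/12 + 1/18)] = -1.7757
df = n₁ + n₂ − 2 = 28
Two-sided p-value ≈ 0.087
Since p ≈ 0.087 < α = 0.1, reject H0; the evidence is statistically significant.

-1.7757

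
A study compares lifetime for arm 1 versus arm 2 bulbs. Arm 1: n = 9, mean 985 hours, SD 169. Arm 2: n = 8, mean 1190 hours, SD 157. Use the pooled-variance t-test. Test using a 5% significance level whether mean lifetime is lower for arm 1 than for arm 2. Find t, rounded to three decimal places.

-2.580

Let group 1 = arm 1, group 2 = arm 2. H0: μ_1 = μ_2; H1: μ_1 < μ_2 (two-sample pooled-variance t-test, left-tailed).
s_p² = [(9−1)·169² + (8−1)·157²]/(9+8−2) = 26735.4
t = (985 − 1190)/√[26735.4·(1/9 + 1/8)] = -2.580
df = n₁ + n₂ − 2 = 15
p-value = P(T ≤ -2.580) ≈ 0.010
Since p ≈ 0.010 < α = 0.05, reject H0; the data support H1.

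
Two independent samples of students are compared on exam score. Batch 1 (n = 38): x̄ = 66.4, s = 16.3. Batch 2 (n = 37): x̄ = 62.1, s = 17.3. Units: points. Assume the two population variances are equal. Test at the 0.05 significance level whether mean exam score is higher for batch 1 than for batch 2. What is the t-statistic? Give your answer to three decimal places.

1.108

Let group 1 = batch 1, group 2 = batch 2. H0: μ_1 = μ_2; H1: μ_1 > μ_2 (two-sample pooled-variance t-test, right-tailed).
s_p² = [(38−1)·16.3² + (37−1)·17.3²]/(38+37−2) = 282.26
t = (66.4 − 62.1)/√[282.26·(1/38 + 1/37)] = 1.108
df = n₁ + n₂ − 2 = 73
p-value = P(T ≥ 1.108) ≈ 0.1357
Since p ≈ 0.1357 > α = 0.05, fail to reject H0; the data do not provide sufficient evidence against H0.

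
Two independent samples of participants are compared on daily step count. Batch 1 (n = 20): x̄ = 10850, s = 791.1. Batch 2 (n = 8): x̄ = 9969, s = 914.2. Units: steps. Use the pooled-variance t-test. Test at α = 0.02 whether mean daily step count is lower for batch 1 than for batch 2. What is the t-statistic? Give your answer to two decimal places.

2.55

Let group 1 = batch 1, group 2 = batch 2. H0: μ_1 = μ_2; H1: μ_1 < μ_2 (two-sample pooled-variance t-test, left-tailed).
s_p² = [(20−1)·791.1² + (8−1)·914.2²]/(20+8−2) = 682357
t = (10850 − 9969)/√[682357·(1/20 + 1/8)] = 2.55
df = n₁ + n₂ − 2 = 26
p-value = P(T ≤ 2.55) ≈ 0.991
Since p ≈ 0.991 > α = 0.02, fail to reject H0; the evidence is not statistically significant.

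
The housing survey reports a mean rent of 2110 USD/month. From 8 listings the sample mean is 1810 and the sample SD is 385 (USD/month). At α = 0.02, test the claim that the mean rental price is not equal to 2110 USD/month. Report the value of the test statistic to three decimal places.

-2.204

H0: μ = 2110; H1: μ ≠ 2110 (one-sample t-test, two-sided).
t = (x̄ − μ₀)/(s/√n) = (1810 − 2110)/(385/√8) = -2.204
df = n − 1 = 7
Two-sided p-value ≈ 0.063
Since p ≈ 0.063 > α = 0.02, fail to reject H0; the evidence is not statistically significant.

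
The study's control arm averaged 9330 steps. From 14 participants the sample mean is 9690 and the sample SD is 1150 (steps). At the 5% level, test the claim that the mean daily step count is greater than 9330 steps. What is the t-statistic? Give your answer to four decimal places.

H0: μ = 9330; H1: μ > 9330 (one-sample t-test, right-tailed).
t = (x̄ − μ₀)/(s/√n) = (9690 − 9330)/(1150/√14) = 1.1713
df = n − 1 = 13
p-value = P(T ≥ 1.1713) ≈ 0.131
Since p ≈ 0.131 > α = 0.05, fail to reject H0; the evidence is not statistically significant.

1.1713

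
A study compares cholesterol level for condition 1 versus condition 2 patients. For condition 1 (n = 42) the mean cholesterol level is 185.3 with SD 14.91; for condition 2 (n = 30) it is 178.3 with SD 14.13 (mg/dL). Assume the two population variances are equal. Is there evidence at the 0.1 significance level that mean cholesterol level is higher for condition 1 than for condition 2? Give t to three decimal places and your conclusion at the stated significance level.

t = 2.007; reject H0

Let group 1 = condition 1, group 2 = condition 2. H0: μ_1 = μ_2; H1: μ_1 > μ_2 (two-sample pooled-variance t-test, right-tailed).
s_p² = [(42−1)·14.91² + (30−1)·14.13²]/(42+30−2) = 212.924
t = (185.3 − 178.3)/√[212.924·(1/42 + 1/30)] = 2.007
df = n₁ + n₂ − 2 = 70
p-value = P(T ≥ 2.007) ≈ 0.024
Since p ≈ 0.024 < α = 0.1, reject H0; the data support H1.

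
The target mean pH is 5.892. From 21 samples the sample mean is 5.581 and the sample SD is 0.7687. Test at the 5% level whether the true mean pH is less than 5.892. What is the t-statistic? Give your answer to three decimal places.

H0: μ = 5.892; H1: μ < 5.892 (one-sample t-test, left-tailed).
t = (x̄ − μ₀)/(s/√n) = (5.581 − 5.892)/(0.7687/√21) = -1.854
df = n − 1 = 20
p-value = P(T ≤ -1.854) ≈ 0.0393
Since p ≈ 0.0393 < α = 0.05, reject H0; the evidence is statistically significant.

-1.854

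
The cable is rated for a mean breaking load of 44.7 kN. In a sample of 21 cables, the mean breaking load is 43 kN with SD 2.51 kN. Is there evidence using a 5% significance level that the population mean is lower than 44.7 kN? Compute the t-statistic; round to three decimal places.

H0: μ = 44.7; H1: μ < 44.7 (one-sample t-test, left-tailed).
t = (x̄ − μ₀)/(s/√n) = (43 − 44.7)/(2.51/√21) = -3.104
df = n − 1 = 20
p-value = P(T ≤ -3.104) ≈ 0.0028
Since p ≈ 0.0028 < α = 0.05, reject H0; the evidence is statistically significant.

-3.104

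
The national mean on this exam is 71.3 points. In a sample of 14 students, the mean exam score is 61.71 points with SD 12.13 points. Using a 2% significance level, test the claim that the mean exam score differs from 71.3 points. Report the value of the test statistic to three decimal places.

-2.958

H0: μ = 71.3; H1: μ ≠ 71.3 (one-sample t-test, two-sided).
t = (x̄ − μ₀)/(s/√n) = (61.71 − 71.3)/(12.13/√14) = -2.958
df = n − 1 = 13
Two-sided p-value ≈ 0.011
Since p ≈ 0.011 < α = 0.02, reject H0; the data support H1.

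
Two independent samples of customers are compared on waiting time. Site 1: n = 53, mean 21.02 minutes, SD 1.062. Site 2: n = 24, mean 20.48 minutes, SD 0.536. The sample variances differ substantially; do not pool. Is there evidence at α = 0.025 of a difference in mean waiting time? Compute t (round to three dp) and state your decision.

Let group 1 = site 1, group 2 = site 2. H0: μ_1 = μ_2; H1: μ_1 ≠ μ_2 (Welch's two-sample t-test, two-sided).
t = (x̄_1 − x̄_2)/√(s_1²/n_1 + s_2²/n_2) = (21.02 − 20.48)/√(1.062²/53 + 0.536²/24) = 2.961
Welch–Satterthwaite df ≈ 74.01
Two-sided p-value ≈ 0.004
Since p ≈ 0.004 < α = 0.025, reject H0; the evidence is statistically significant.

t = 2.961; reject H0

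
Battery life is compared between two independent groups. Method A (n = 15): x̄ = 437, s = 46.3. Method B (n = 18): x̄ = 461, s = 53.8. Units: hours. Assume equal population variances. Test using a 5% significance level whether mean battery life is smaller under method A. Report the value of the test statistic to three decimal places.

Let group 1 = method A, group 2 = method B. H0: μ_1 = μ_2; H1: μ_1 < μ_2 (two-sample pooled-variance t-test, left-tailed).
s_p² = [(15−1)·46.3² + (18−1)·53.8²]/(15+18−2) = 2555.39
t = (437 − 461)/√[2555.39·(1/15 + 1/18)] = -1.358
df = n₁ + n₂ − 2 = 31
p-value = P(T ≤ -1.358) ≈ 0.092
Since p ≈ 0.092 > α = 0.05, fail to reject H0; the evidence is not statistically significant.

-1.358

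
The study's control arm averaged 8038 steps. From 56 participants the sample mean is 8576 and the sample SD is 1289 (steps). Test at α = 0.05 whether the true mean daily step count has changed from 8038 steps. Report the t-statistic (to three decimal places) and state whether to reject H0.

t = 3.123; reject H0

H0: μ = 8038; H1: μ ≠ 8038 (one-sample t-test, two-sided).
t = (x̄ − μ₀)/(s/√n) = (8576 − 8038)/(1289/√56) = 3.123
df = n − 1 = 55
Two-sided p-value ≈ 0.003
Since p ≈ 0.003 < α = 0.05, reject H0; the evidence is statistically significant.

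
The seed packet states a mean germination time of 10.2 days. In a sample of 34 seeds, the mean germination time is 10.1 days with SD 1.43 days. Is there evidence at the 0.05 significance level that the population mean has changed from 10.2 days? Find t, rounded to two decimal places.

-0.41

H0: μ = 10.2; H1: μ ≠ 10.2 (one-sample t-test, two-sided).
t = (x̄ − μ₀)/(s/√n) = (10.1 − 10.2)/(1.43/√34) = -0.41
df = n − 1 = 33
Two-sided p-value ≈ 0.686
Since p ≈ 0.686 > α = 0.05, fail to reject H0; the data do not provide sufficient evidence against H0.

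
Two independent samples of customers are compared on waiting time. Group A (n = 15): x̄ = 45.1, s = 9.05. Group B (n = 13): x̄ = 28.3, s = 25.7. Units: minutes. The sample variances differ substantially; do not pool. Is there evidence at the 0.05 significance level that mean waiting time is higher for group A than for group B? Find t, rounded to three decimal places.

Let group 1 = group A, group 2 = group B. H0: μ_1 = μ_2; H1: μ_1 > μ_2 (Welch's two-sample t-test, right-tailed).
t = (x̄_1 − x̄_2)/√(s_1²/n_1 + s_2²/n_2) = (45.1 − 28.3)/√(9.05²/15 + 25.7²/13) = 2.240
Welch–Satterthwaite df ≈ 14.57
p-value = P(T ≥ 2.240) ≈ 0.0206
Since p ≈ 0.0206 < α = 0.05, reject H0; the data support H1.

2.240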